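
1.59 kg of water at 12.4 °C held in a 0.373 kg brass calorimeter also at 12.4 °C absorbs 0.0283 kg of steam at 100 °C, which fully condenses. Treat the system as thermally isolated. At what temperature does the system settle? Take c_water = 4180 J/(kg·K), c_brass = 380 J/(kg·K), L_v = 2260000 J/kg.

T_f ≈ 23.2 °C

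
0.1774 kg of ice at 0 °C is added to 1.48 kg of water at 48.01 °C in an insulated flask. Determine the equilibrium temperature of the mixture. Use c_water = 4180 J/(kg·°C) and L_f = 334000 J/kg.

Sum of m c ΔT and latent-heat terms is zero:
latent heat to melt: 0.1774×334000 = 59252; meltwater 0→T: 0.1774×4180×T = 741.53 T; water cools: 1.48×4180×(T − 48.01) = 6186.4(T − 48.01)
6927.9 T = 297009 − 59252 = 237757
T ≈ 34.32 °C — above 0 °C, consistent with complete melting.

T_f ≈ 34.3 °C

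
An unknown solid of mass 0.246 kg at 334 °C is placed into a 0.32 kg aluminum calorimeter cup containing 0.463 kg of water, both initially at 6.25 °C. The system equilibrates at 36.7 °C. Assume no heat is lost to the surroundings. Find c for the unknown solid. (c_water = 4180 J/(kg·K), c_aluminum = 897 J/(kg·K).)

Taking heat into each body as positive, Σ m c ΔT = 0:
0.246×c×(36.7 − 334) + 0.463×4180×(36.7 − 6.25) + 0.32×897×(36.7 − 6.25) = 0
-73.14 c = -67671
c = -67671/-73.14 ≈ 925.3 J/(kg·K)

c ≈ 925 J/(kg·K)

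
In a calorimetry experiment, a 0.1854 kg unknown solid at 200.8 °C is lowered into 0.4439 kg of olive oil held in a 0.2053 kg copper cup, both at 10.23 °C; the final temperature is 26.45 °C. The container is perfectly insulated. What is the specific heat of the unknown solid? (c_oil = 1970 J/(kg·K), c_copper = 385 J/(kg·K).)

Energy conservation, ΣQ = 0:
0.1854·c·(26.45 − 200.8) + 0.4439·1970·(26.45 − 10.23) + 0.2053·385·(26.45 − 10.23) = 0
-32.32 c = -15466
c = -15466/-32.32 ≈ 478.5 J/(kg·K)

c ≈ 478 J/(kg·K)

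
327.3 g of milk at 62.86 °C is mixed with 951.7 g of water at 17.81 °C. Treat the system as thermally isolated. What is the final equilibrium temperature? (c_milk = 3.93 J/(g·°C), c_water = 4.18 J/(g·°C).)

Taking heat into each body as positive, Σ m c ΔT = 0:
327.3×3.93×(T − 62.86) + 951.7×4.18×(T − 17.81) = 0
5264.4 T = 151706
T = 151706/5264.4 ≈ 28.82 °C

T_f ≈ 28.8 °C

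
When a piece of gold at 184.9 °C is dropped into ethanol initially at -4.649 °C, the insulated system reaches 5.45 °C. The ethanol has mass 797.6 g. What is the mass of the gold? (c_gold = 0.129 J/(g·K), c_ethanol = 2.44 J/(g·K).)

|Q_gold| = |Q_ethanol|:
m·0.129·(184.9 − 5.45) = 797.6·2.44·(5.45 − (-4.649))
23.15 m = 19654  ⇒  m ≈ 849 g

m ≈ 849 g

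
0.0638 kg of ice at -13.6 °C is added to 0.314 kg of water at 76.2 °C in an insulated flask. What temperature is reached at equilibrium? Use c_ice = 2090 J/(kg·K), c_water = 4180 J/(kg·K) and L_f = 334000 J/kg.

Net heat exchanged in the isolated system is zero:
warm ice to 0 °C: 0.0638·2090·(0 − (-13.6)) = 1813.5
  latent heat to melt: 0.0638·334000 = 21309
  meltwater 0→T: 0.0638·4180·T = 266.68 T
  water cools: 0.314·4180·(T − 76.2) = 1312.5(T − 76.2)
1579.2 T = 100014 − 23123 = 76891
T ≈ 48.69 °C. Since T > 0 °C, the all-ice-melts assumption holds.

T_f ≈ 48.7 °C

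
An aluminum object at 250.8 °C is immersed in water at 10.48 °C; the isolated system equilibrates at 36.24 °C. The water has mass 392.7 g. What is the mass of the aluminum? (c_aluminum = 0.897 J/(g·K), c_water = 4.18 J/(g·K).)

Net heat exchanged in the isolated system is zero:
m·0.897·(36.24 − 250.8) + 392.7·4.18·(36.24 − 10.48) = 0
-192.46 m = -42285
m = -42285/-192.46 ≈ 219.7 g

m ≈ 220 g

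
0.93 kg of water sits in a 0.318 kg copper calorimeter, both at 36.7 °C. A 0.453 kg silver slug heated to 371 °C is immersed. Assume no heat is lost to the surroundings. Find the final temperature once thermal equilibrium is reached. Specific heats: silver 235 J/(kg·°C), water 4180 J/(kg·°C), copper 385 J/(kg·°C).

T_f = Σ m_i c_i T_i / Σ m_i c_i:
T_f = (106.45·371 + 3887.4·36.7 + 122.43·36.7) / (106.45 + 3887.4 + 122.43)
    = 186656 / 4116.3 ≈ 45.35 °C

T_f ≈ 45.3 °C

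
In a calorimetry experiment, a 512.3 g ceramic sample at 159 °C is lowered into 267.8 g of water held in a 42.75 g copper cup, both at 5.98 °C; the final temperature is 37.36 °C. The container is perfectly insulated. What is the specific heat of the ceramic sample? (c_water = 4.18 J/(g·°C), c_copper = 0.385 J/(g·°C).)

Conservation of energy gives ΣQ = 0:
512.3×c×(37.36 − 159) + 267.8×4.18×(37.36 − 5.98) + 42.75×0.385×(37.36 − 5.98) = 0
-62316 c = -35643
c = -35643/-62316 ≈ 0.572 J/(g·°C)

c ≈ 0.572 J/(g·°C)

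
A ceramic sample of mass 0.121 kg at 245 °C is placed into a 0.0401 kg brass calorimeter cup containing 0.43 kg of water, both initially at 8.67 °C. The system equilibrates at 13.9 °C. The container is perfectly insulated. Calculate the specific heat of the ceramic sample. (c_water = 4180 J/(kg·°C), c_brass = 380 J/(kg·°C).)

c ≈ 339 J/(kg·°C)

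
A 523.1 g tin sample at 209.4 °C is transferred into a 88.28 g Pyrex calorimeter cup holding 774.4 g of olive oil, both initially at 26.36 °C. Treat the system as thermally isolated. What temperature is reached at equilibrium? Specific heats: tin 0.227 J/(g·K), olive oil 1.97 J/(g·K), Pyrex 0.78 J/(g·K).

T_f ≈ 39.0 °C

With ΣQ=0 the equilibrium temperature is the m·c-weighted mean:
T_f = (118.74*209.4 + 1525.6*26.36 + 68.86*26.36) / (118.74 + 1525.6 + 68.86)
    = 66894 / 1713.2 ≈ 39.05 °C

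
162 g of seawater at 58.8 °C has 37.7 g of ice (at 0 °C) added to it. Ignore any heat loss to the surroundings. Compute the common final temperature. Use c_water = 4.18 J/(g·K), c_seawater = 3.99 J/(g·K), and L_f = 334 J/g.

T_f ≈ 31.6 °C

Let T be the final temperature. ΣQ_i = 0:
melt ice: 37.7·334 = 12592
  meltwater 0→T: 37.7·4.18·T = 157.59 T
  seawater cools: 162·3.99·(T − 58.8) = 646.38(T − 58.8)
803.97 T = 38007 − 12592 = 25415
T ≈ 31.61 °C — above 0 °C, consistent with complete melting.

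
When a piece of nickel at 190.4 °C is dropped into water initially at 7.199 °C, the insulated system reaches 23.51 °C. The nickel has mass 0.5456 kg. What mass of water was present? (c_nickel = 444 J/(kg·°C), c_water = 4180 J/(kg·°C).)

Conservation of energy gives ΣQ = 0:
0.5456·444·(23.51 − 190.4) + m·4180·(23.51 − 7.199) = 0
68180 m = 40429
m = 40429/68180 ≈ 0.593 kg

m ≈ 0.593 kg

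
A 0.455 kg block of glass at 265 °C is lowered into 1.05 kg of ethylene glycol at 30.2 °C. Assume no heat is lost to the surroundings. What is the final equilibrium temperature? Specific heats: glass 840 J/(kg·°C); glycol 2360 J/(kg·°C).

T_f ≈ 61.6 °C

Let T be the final temperature. ΣQ_i = 0:
0.455·840·(T − 265) + 1.05·2360·(T − 30.2) = 0
(382.2 + 2478) T = 382.2·265 + 2478·30.2
T ≈ 61.58 °C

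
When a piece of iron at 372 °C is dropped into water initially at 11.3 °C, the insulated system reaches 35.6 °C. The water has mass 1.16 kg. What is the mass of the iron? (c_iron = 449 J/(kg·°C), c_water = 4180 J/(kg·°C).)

m ≈ 0.78 kg

Net heat exchanged in the isolated system is zero:
m·449·(35.6 − 372) + 1.16·4180·(35.6 − 11.3) = 0
-151044 m = -117826
m = -117826/-151044 ≈ 0.7801 kg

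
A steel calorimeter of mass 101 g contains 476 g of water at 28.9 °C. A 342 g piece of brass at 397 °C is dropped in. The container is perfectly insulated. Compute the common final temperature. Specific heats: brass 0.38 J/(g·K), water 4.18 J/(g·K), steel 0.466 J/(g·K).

T_f ≈ 51.0 °C

Conservation of energy gives ΣQ = 0:
342·0.38·(T − 397) + 476·4.18·(T − 28.9) + 101·0.466·(T − 28.9) = 0
(129.96 + 1989.7 + 47.07) T = 129.96·397 + 1989.7·28.9 + 47.07·28.9
T = 110456/2166.7 ≈ 50.98 °C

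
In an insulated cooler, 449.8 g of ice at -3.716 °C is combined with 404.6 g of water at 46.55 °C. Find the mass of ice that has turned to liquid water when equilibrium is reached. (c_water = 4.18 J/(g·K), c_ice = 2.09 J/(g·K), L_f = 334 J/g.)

m_melted ≈ 225 g

Heat available from the water dropping to 0 °C: 404.6·4.18·46.55 = 78727 J.
Of that, 449.8·2.09·3.716 = 3493.3 J goes to bring the ice to 0 °C, leaving 75233 J.
Fully melting the ice requires m_ice L_f = 449.8·334 = 150233 J.
75233 J < 150233 J, so only part of the ice melts and the system sits at 0 °C.
Mass melted = 75233/334 ≈ 225.2 g.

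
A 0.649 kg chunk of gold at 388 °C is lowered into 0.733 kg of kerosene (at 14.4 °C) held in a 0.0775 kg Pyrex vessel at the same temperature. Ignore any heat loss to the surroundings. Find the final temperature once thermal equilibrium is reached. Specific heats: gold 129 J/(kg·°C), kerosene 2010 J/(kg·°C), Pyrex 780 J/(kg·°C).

T_f ≈ 33.7 °C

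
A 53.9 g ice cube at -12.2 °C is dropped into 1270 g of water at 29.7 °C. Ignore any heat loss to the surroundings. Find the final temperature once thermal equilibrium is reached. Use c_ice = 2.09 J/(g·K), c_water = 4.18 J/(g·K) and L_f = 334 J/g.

T_f ≈ 25.0 °C

Energy conservation, ΣQ = 0:
ice -12.2→0 °C: 53.9·2.09·12.2 = 1374.3; fusion: m_ice L_f = 53.9·334 = 18003; meltwater 0→T: 53.9·4.18·T = 225.3 T; water cools: 1270·4.18·(T − 29.7) = 5308.6(T − 29.7)
5533.9 T = 157665 − 19377 = 138288
T ≈ 24.99 °C — above 0 °C, consistent with complete melting.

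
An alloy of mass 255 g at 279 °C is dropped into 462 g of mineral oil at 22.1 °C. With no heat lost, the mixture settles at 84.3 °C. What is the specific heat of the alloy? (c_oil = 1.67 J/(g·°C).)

Heat gained plus heat lost sum to zero:
255×c×(84.3 − 279) + 462×1.67×(84.3 − 22.1) = 0
-49648 c = -47990
c = -47990/-49648 ≈ 0.9666 J/(g·°C)

c ≈ 0.967 J/(g·°C)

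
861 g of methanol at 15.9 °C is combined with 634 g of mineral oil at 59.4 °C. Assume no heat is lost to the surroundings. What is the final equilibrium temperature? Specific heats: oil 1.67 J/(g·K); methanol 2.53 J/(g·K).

Heat lost by the oil equals heat gained by the methanol:
634·1.67·(59.4 − T) = 861·2.53·(T − 15.9)
1058.8(59.4 − T) = 2178.3(T − 15.9)
3237.1 T = 97527  ⇒  T ≈ 30.13 °C

T_f ≈ 30.1 °C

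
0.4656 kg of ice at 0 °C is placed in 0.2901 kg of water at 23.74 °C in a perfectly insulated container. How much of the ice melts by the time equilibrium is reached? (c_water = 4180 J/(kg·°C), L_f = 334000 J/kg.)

m_melted ≈ 0.0862 kg

Water can give up m c ΔT = 0.2901·4180·23.74 = 28788 J before reaching 0 °C.
Fully melting the ice requires m_ice L_f = 0.4656·334000 = 155510 J.
28788 J < 155510 J, so only part of the ice melts and the system sits at 0 °C.
Mass melted = 28788/334000 ≈ 0.08619 kg.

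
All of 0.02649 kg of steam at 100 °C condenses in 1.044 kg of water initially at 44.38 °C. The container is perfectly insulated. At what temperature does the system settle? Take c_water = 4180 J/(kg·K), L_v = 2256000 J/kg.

T_f ≈ 59.1 °C

Sum of m c ΔT and latent-heat terms is zero:
latent heat released on condensation: 0.02649·2256000 = 59761
  condensed water 100 °C→T: 110.73(T − 100)
  water warms: 1.044·4180·(T − 44.38) = 4363.9(T − 44.38)
4474.6 T = 59761 + 11073 + 193671 = 264505
T ≈ 59.11 °C, under the boiling point, so the assumption holds.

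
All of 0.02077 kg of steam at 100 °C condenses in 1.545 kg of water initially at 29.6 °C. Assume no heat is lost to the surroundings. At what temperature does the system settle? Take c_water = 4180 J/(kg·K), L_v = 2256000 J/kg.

T_f ≈ 37.7 °C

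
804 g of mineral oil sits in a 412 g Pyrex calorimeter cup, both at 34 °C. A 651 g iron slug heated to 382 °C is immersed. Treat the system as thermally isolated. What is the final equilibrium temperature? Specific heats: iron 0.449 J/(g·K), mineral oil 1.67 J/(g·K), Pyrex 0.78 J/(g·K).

T_f ≈ 86.0 °C

Let T be the final temperature. ΣQ_i = 0:
651*0.449*(T − 382) + 804*1.67*(T − 34) + 412*0.78*(T − 34) = 0
292.3(T − 382) + 1342.7(T − 34) + 321.36(T − 34) = 0
1956.3 T = 168236
T = 168236/1956.3 ≈ 86.00 °C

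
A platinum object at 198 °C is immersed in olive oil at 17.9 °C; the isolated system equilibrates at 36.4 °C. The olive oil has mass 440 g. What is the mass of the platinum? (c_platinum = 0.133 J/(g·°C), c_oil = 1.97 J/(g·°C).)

Let T be the final temperature. ΣQ_i = 0:
m·0.133·(36.4 − 198) + 440·1.97·(36.4 − 17.9) = 0
-21.49 m = -16036
m = -16036/-21.49 ≈ 746.1 g

m ≈ 746 g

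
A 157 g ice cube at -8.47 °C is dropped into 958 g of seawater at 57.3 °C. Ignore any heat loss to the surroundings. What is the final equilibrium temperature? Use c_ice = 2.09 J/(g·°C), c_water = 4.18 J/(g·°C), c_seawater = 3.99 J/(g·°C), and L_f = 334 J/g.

Heat gained plus heat lost sum to zero:
ice -8.47→0 °C: 157·2.09·8.47 = 2779.3; melt ice: 157·334 = 52438; warm the meltwater: 656.26 T; seawater cools: 958·3.99·(T − 57.3) = 3822.4(T − 57.3)
4478.7 T = 219025 − 55217 = 163807
T ≈ 36.57 °C. Since T > 0 °C, the all-ice-melts assumption holds.

T_f ≈ 36.6 °C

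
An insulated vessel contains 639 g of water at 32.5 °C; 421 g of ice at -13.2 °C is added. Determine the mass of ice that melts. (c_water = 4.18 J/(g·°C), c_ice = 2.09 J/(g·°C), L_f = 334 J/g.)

Cooling the water to 0 °C releases 639·4.18·32.5 = 86808 J.
Warming the ice to 0 °C takes 421·2.09·13.2 = 11615 J, leaving 75194 J for melting.
Melting all 421 g of ice would need 421·334 = 140614 J.
75194 J < 140614 J, so only part of the ice melts and the system sits at 0 °C.
Mass melted = 75194/334 ≈ 225.1 g.

m_melted ≈ 225 g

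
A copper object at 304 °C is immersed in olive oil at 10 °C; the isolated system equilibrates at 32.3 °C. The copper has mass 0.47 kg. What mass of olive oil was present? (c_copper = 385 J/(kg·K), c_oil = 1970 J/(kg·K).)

m ≈ 1.12 kg

|Q_copper| = |Q_oil|:
0.47×385×(304 − 32.3) = m×1970×(32.3 − 10)
43931 m = 49164  ⇒  m ≈ 1.119 kg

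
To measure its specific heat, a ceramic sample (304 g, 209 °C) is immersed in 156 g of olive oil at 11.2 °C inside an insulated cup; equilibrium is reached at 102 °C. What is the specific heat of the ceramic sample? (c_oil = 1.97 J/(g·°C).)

c ≈ 0.858 J/(g·°C)

Taking heat into each body as positive, Σ m c ΔT = 0:
304·c·(102 − 209) + 156·1.97·(102 − 11.2) = 0
-32528 c = -27905
c = -27905/-32528 ≈ 0.8579 J/(g·°C)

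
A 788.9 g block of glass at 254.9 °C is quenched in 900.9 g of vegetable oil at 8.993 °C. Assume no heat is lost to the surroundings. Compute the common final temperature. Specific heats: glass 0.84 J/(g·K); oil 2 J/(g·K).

T_f ≈ 75.1 °C

Net heat exchanged in the isolated system is zero:
788.9·0.84·(T − 254.9) + 900.9·2·(T − 8.993) = 0
(662.68 + 1801.8) T = 662.68·254.9 + 1801.8·8.993
T ≈ 75.12 °C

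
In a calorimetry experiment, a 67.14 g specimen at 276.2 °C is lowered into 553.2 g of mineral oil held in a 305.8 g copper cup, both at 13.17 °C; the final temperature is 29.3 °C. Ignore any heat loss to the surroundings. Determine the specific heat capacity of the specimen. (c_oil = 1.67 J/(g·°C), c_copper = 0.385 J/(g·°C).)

c ≈ 1.01 J/(g·°C)

Net heat exchanged in the isolated system is zero:
67.14×c×(29.3 − 276.2) + 553.2×1.67×(29.3 − 13.17) + 305.8×0.385×(29.3 − 13.17) = 0
-16577 c = -16801
c = -16801/-16577 ≈ 1.013 J/(g·°C)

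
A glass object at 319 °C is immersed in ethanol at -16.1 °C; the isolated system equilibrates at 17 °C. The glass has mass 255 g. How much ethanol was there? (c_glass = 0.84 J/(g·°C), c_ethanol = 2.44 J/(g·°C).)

Let T be the final temperature. ΣQ_i = 0:
255·0.84·(17 − 319) + m·2.44·(17 − (-16.1)) = 0
80.76 m = 64688
m = 64688/80.76 ≈ 801 g

m ≈ 801 g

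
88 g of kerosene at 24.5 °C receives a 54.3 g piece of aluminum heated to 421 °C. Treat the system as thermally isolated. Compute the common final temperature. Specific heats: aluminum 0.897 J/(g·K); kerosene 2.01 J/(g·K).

Set heat shed by the hot body equal to heat absorbed by the cold body:
54.3·0.897·(421 − T) = 88·2.01·(T − 24.5)
48.71(421 − T) = 176.88(T − 24.5)
225.59 T = 24839  ⇒  T ≈ 110.11 °C

T_f ≈ 110.1 °C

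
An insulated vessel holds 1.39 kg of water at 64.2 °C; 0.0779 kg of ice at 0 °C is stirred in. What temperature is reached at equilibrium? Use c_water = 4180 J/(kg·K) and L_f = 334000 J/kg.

Energy balance with sensible and latent terms:
melt ice: 0.0779·334000 = 26019; warm the meltwater: 325.62 T; water: 5810.2(T − 64.2)
6135.8 T = 373015 − 26019 = 346996
T ≈ 56.55 °C. Since T > 0 °C, the all-ice-melts assumption holds.

T_f ≈ 56.6 °C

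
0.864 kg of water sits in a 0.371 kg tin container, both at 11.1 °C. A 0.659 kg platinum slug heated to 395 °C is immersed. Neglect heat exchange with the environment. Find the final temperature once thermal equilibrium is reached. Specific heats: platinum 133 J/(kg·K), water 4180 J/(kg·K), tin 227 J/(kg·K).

T_f is the heat-capacity-weighted average of the initial temperatures:
T_f = (87.65×395 + 3611.5×11.1 + 84.22×11.1) / (87.65 + 3611.5 + 84.22)
    = 75643 / 3783.4 ≈ 19.99 °C

T_f ≈ 20.0 °C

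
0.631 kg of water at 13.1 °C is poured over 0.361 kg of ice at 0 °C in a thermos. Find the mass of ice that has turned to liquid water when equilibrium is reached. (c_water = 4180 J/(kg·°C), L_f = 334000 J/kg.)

Heat available from the water dropping to 0 °C: 0.631×4180×13.1 = 34552 J.
Melting all 0.361 kg of ice would need 0.361×334000 = 120574 J.
Since 34552 < 120574 J, not all the ice melts; equilibrium is at 0 °C.
Mass melted = 34552/334000 ≈ 0.1034 kg.

m_melted ≈ 0.103 kg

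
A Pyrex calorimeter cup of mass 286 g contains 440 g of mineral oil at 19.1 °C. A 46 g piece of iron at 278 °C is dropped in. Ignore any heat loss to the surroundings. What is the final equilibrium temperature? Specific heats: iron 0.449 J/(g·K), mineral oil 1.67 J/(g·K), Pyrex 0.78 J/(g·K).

T_f ≈ 24.6 °C

Conservation of energy gives ΣQ = 0:
46·0.449·(T − 278) + 440·1.67·(T − 19.1) + 286·0.78·(T − 19.1) = 0
978.53 T = 24037
T ≈ 24.56 °C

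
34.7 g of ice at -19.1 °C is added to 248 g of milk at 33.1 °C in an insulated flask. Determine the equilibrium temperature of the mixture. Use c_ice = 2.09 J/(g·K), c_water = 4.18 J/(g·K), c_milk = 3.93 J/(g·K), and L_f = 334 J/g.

Taking heat into each body as positive, Σ m c ΔT = 0:
warm ice to 0 °C: 34.7·2.09·(0 − (-19.1)) = 1385.2; melt ice: 34.7·334 = 11590; warm the meltwater: 145.05 T; milk cools: 248·3.93·(T − 33.1) = 974.64(T − 33.1)
1119.7 T = 32261 − 12975 = 19286
T ≈ 17.22 °C — above 0 °C, consistent with complete melting.

T_f ≈ 17.2 °C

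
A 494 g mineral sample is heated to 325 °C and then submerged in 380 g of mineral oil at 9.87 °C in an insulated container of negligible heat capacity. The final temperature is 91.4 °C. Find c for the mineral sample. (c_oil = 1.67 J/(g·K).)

c ≈ 0.448 J/(g·K)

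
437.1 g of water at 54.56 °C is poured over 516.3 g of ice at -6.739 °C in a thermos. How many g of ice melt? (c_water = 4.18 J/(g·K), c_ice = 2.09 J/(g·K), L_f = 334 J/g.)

m_melted ≈ 277 g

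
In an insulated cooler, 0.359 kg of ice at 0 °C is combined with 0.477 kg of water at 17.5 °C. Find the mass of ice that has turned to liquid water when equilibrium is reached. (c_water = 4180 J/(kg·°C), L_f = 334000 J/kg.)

Heat available from the water dropping to 0 °C: 0.477×4180×17.5 = 34893 J.
To melt every bit of ice: 0.359×334000 = 119906 J.
34893 J < 119906 J, so only part of the ice melts and the system sits at 0 °C.
m_melted×334000 = 34893  ⇒  m_melted ≈ 0.1045 kg.

m_melted ≈ 0.104 kg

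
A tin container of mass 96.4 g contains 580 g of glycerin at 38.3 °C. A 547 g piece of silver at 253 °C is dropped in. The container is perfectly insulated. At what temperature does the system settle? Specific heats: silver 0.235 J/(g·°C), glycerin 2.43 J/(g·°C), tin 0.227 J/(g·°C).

Let T be the final temperature. ΣQ_i = 0:
547*0.235*(T − 253) + 580*2.43*(T − 38.3) + 96.4*0.227*(T − 38.3) = 0
128.54(T − 253) + 1409.4(T − 38.3) + 21.88(T − 38.3) = 0
1559.8 T = 87340
T = 87340/1559.8 ≈ 55.99 °C

T_f ≈ 56.0 °C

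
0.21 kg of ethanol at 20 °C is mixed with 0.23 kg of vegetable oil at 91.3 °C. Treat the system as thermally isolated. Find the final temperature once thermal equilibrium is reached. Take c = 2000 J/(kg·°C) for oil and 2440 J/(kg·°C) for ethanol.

Energy conservation, ΣQ = 0:
0.23·2000·(T − 91.3) + 0.21·2440·(T − 20) = 0
(460 + 512.4) T = 460·91.3 + 512.4·20
T = 52246 / 972.4 = 53.7 °C

T_f ≈ 53.7 °C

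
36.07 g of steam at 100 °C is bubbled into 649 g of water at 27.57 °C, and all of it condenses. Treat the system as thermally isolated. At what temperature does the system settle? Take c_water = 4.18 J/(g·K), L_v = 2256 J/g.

Net heat exchanged in the isolated system is zero:
steam→water at 100 °C releases m L_v = 36.07·2256 = 81374; condensed water 100 °C→T: 150.77(T − 100); water warms: 649·4.18·(T − 27.57) = 2712.8(T − 27.57)
2863.6 T = 81374 + 15077 + 74792 = 171244
T ≈ 59.80 °C — below 100 °C, confirming all the steam condensed.

T_f ≈ 59.8 °C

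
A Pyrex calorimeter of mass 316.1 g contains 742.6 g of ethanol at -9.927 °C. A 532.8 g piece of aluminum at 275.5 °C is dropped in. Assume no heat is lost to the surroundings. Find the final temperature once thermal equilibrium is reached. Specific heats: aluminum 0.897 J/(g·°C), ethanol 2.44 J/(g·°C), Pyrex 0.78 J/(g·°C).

Taking heat into each body as positive, Σ m c ΔT = 0:
532.8·0.897·(T − 275.5) + 742.6·2.44·(T − (-9.927)) + 316.1·0.78·(T − (-9.927)) = 0
(477.92 + 1811.9 + 246.56) T = 477.92·275.5 + 1811.9·(-9.927) + 246.56·(-9.927)
T ≈ 43.85 °C

T_f ≈ 43.9 °C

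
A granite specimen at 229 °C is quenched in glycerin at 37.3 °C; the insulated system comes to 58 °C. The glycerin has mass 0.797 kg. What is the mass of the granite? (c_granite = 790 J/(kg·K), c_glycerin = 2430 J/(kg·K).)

m ≈ 0.297 kg

Taking heat into each body as positive, Σ m c ΔT = 0:
m·790·(58 − 229) + 0.797·2430·(58 − 37.3) = 0
-135090 m = -40090
m = -40090/-135090 ≈ 0.2968 kg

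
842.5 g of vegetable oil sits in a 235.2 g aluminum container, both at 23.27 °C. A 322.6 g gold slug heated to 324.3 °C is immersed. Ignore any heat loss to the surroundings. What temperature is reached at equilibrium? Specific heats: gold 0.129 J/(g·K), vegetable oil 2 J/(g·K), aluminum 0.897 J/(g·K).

T_f ≈ 29.7 °C

Heat gained plus heat lost sum to zero:
322.6·0.129·(T − 324.3) + 842.5·2·(T − 23.27) + 235.2·0.897·(T − 23.27) = 0
(41.62 + 1685 + 210.97) T = 41.62·324.3 + 1685·23.27 + 210.97·23.27
T = 57615 / 1937.6 = 29.7 °C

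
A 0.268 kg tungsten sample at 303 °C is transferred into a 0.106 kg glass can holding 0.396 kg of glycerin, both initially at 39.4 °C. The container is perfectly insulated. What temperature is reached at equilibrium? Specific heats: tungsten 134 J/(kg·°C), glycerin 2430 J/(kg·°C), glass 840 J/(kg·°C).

T_f ≈ 48.1 °C

Let T be the final temperature. ΣQ_i = 0:
0.268*134*(T − 303) + 0.396*2430*(T − 39.4) + 0.106*840*(T − 39.4) = 0
(35.91 + 962.28 + 89.04) T = 35.91*303 + 962.28*39.4 + 89.04*39.4
T ≈ 48.11 °C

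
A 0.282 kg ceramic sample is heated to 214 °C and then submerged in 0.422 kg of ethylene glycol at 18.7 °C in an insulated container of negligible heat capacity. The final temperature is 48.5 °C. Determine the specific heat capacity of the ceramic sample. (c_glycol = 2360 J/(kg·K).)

c ≈ 636 J/(kg·K)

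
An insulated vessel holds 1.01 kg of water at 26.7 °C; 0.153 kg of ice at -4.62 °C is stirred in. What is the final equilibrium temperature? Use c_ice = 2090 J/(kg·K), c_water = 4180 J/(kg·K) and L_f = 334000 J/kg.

T_f ≈ 12.4 °C

Setting the total heat transfer to zero:
ice -4.62→0 °C: 0.153·2090·4.62 = 1477.3
  latent heat to melt: 0.153·334000 = 51102
  warm the meltwater: 639.54 T
  water cools: 1.01·4180·(T − 26.7) = 4221.8(T − 26.7)
4861.3 T = 112722 − 52579 = 60143
T ≈ 12.37 °C — above 0 °C, consistent with complete melting.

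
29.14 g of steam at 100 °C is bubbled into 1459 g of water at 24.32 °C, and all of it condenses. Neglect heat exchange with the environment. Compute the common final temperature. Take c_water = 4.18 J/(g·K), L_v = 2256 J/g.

Let T be the final temperature. ΣQ_i = 0:
steam→water at 100 °C releases m L_v = 29.14×2256 = 65740; condensed water 100 °C→T: 121.81(T − 100); original water: 6098.6(T − 24.32)
6220.4 T = 65740 + 12181 + 148318 = 226239
T ≈ 36.37 °C — below 100 °C, confirming all the steam condensed.

T_f ≈ 36.4 °C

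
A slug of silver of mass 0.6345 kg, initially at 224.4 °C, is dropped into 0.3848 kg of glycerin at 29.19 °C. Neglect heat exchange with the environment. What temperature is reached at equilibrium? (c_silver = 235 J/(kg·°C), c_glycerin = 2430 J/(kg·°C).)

T_f ≈ 56.0 °C

Let T be the final temperature. ΣQ_i = 0:
0.6345·235·(T − 224.4) + 0.3848·2430·(T − 29.19) = 0
1084.2 T = 60754
T = 60754/1084.2 ≈ 56.04 °C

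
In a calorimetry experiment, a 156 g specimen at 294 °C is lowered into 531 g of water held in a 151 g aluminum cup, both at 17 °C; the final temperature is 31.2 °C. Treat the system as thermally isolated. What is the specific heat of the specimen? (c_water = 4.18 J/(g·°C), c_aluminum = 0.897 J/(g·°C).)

Net heat exchanged in the isolated system is zero:
156×c×(31.2 − 294) + 531×4.18×(31.2 − 17) + 151×0.897×(31.2 − 17) = 0
-40997 c = -33441
c = -33441/-40997 ≈ 0.8157 J/(g·°C)

c ≈ 0.816 J/(g·°C)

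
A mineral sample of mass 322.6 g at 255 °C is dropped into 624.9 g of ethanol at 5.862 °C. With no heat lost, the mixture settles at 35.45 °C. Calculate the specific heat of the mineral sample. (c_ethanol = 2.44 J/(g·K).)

Heat lost by the mineral sample = heat gained by the ethanol:
322.6×c×(255 − 35.45) = 624.9×2.44×(35.45 − 5.862)
70827 c = 45114  ⇒  c ≈ 0.637 J/(g·K)

c ≈ 0.637 J/(g·K)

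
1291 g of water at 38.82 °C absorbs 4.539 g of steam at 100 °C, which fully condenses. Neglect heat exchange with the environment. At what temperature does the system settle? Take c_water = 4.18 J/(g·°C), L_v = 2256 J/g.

Setting the total heat transfer to zero:
latent heat released on condensation: 4.539×2256 = 10240
  condensate cools 100→T: 4.539×4.18×(T − 100) = 18.97(T − 100)
  water warms: 1291×4.18×(T − 38.82) = 5396.4(T − 38.82)
5415.4 T = 10240 + 1897.3 + 209487 = 221625
T ≈ 40.93 °C — below 100 °C, confirming all the steam condensed.

T_f ≈ 40.9 °C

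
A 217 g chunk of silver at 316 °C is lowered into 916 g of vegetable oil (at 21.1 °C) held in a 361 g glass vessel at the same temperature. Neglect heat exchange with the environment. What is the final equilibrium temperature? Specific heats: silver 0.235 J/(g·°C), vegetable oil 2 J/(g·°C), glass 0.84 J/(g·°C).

T_f ≈ 28.0 °C

T_f is the heat-capacity-weighted average of the initial temperatures:
T_f = (50.99×316 + 1832×21.1 + 303.24×21.1) / (50.99 + 1832 + 303.24)
    = 61168 / 2186.2 ≈ 27.98 °C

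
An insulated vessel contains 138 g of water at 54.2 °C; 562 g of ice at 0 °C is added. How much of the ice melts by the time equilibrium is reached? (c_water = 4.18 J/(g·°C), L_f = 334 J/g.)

Water can give up m c ΔT = 138×4.18×54.2 = 31265 J before reaching 0 °C.
Melting all 562 g of ice would need 562×334 = 187708 J.
Since 31265 < 187708 J, not all the ice melts; equilibrium is at 0 °C.
m_melt = 31265 / L_f = 93.61 g.

m_melted ≈ 93.6 g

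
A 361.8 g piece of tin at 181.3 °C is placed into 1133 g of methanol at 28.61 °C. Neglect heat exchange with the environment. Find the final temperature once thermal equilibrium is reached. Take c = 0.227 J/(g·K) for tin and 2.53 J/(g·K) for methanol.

T_f ≈ 32.9 °C

Conservation of energy gives ΣQ = 0:
361.8·0.227·(T − 181.3) + 1133·2.53·(T − 28.61) = 0
2948.6 T = 96900
T = 96900/2948.6 ≈ 32.86 °C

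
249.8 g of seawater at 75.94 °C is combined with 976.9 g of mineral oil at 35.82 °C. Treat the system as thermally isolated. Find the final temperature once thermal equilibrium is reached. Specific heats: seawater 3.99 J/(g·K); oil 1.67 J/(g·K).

Heat lost by the seawater equals heat gained by the oil:
249.8*3.99*(75.94 − T) = 976.9*1.67*(T − 35.82)
996.7(75.94 − T) = 1631.4(T − 35.82)
2628.1 T = 134127  ⇒  T ≈ 51.04 °C

T_f ≈ 51.0 °C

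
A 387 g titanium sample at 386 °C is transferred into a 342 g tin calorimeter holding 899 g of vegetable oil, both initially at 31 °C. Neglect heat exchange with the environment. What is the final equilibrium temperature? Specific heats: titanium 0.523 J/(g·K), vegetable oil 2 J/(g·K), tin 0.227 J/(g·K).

Let T be the final temperature. ΣQ_i = 0:
387·0.523·(T − 386) + 899·2·(T − 31) + 342·0.227·(T − 31) = 0
202.4(T − 386) + 1798(T − 31) + 77.63(T − 31) = 0
(202.4 + 1798 + 77.63) T = 202.4·386 + 1798·31 + 77.63·31
T = 136271 / 2078 = 65.6 °C

T_f ≈ 65.6 °C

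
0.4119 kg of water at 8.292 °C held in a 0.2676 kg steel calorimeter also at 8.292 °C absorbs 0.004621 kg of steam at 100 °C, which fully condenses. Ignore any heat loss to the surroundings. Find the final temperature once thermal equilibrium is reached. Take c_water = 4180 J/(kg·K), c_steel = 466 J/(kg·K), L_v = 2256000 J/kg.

T_f ≈ 14.8 °C

Setting the total heat transfer to zero:
latent heat released on condensation: 0.004621·2256000 = 10425
  condensed water 100 °C→T: 19.32(T − 100)
  water warms: 0.4119·4180·(T − 8.292) = 1721.7(T − 8.292)
  cup: 124.7(T − 8.292)
1865.8 T = 10425 + 1931.6 + 15311 = 27667
T ≈ 14.83 °C (< 100 °C, so full condensation is consistent).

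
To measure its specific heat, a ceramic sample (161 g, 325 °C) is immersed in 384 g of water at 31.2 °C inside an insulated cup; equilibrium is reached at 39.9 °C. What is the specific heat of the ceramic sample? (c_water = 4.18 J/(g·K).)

c ≈ 0.304 J/(g·K)

Taking heat into each body as positive, Σ m c ΔT = 0:
161×c×(39.9 − 325) + 384×4.18×(39.9 − 31.2) = 0
-45901 c = -13965
c = -13965/-45901 ≈ 0.3042 J/(g·K)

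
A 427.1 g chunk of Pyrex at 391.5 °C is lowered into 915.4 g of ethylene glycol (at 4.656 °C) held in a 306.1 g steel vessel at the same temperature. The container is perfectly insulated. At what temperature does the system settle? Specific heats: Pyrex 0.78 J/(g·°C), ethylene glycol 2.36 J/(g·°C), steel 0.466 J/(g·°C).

Net heat exchanged in the isolated system is zero:
427.1×0.78×(T − 391.5) + 915.4×2.36×(T − 4.656) + 306.1×0.466×(T − 4.656) = 0
333.14(T − 391.5) + 2160.3(T − 4.656) + 142.64(T − 4.656) = 0
2636.1 T = 141146
T = 141146/2636.1 ≈ 53.54 °C

T_f ≈ 53.5 °C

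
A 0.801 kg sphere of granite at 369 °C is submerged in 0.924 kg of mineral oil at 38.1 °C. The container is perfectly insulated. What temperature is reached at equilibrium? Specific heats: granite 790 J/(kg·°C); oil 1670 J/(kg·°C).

T_f ≈ 134.3 °C

|Q_granite| = |Q_oil|:
0.801×790×(369 − T) = 0.924×1670×(T − 38.1)
632.79(369 − T) = 1543.1(T − 38.1)
2175.9 T = 292291  ⇒  T ≈ 134.33 °C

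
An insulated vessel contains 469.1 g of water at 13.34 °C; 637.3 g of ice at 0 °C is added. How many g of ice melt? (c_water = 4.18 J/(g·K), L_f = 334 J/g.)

Heat available from the water dropping to 0 °C: 469.1×4.18×13.34 = 26158 J.
Fully melting the ice requires m_ice L_f = 637.3×334 = 212858 J.
26158 J < 212858 J, so only part of the ice melts and the system sits at 0 °C.
m_melt = 26158 / L_f = 78.32 g.

m_melted ≈ 78.3 g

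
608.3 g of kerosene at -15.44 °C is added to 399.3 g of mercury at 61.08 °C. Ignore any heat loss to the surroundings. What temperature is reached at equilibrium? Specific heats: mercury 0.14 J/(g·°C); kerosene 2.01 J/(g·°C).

T_f ≈ -12.1 °C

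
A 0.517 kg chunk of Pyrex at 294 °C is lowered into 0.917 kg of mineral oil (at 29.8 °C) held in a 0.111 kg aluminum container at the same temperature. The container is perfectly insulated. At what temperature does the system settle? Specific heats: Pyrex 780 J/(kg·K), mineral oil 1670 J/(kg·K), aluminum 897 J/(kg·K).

T_f ≈ 82.2 °C

Energy conservation, ΣQ = 0:
0.517×780×(T − 294) + 0.917×1670×(T − 29.8) + 0.111×897×(T − 29.8) = 0
2034.2 T = 167161
T = 167161 / 2034.2 = 82.2 °C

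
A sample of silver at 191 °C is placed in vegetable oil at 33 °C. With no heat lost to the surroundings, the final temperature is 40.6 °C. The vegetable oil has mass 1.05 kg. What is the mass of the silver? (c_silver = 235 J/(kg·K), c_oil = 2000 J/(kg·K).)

|Q_silver| = |Q_oil|:
m·235·(191 − 40.6) = 1.05·2000·(40.6 − 33)
35344 m = 15960  ⇒  m ≈ 0.4516 kg

m ≈ 0.452 kg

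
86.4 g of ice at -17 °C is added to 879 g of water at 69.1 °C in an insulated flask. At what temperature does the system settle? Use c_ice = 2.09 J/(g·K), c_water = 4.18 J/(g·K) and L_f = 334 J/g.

Net heat exchanged in the isolated system is zero:
warm ice to 0 °C: 86.4·2.09·(0 − (-17)) = 3069.8; latent heat to melt: 86.4·334 = 28858; warm the meltwater: 361.15 T; water cools: 879·4.18·(T − 69.1) = 3674.2(T − 69.1)
4035.4 T = 253889 − 31927 = 221961
T ≈ 55.00 °C (positive, so assuming full melt was valid).

T_f ≈ 55.0 °C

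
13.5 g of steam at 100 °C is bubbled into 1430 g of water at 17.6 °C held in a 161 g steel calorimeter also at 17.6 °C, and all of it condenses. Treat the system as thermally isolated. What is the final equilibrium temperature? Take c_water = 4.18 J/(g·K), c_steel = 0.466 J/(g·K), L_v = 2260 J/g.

T_f ≈ 23.4 °C

Let T be the final temperature. ΣQ_i = 0:
condense steam: −13.5·2260 = −30510
  condensed water 100 °C→T: 56.43(T − 100)
  water warms: 1430·4.18·(T − 17.6) = 5977.4(T − 17.6)
  steel cup: 161·0.466·(T − 17.6) = 75.03(T − 17.6)
6108.9 T = 30510 + 5643 + 106523 = 142676
T ≈ 23.36 °C — below 100 °C, confirming all the steam condensed.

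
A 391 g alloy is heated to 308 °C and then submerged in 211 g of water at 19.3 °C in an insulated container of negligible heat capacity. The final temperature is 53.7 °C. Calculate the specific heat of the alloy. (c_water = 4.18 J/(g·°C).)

c ≈ 0.305 J/(g·°C)

m_s c (T_s − T_f) = m_water c_water (T_f − T_0):
391·c·(308 − 53.7) = 211·4.18·(53.7 − 19.3)
99431 c = 30340  ⇒  c ≈ 0.3051 J/(g·°C)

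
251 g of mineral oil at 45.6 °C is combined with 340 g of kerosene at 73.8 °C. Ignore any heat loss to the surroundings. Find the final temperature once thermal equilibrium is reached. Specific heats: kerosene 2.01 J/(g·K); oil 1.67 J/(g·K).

T_f ≈ 63.1 °C

Conservation of energy gives ΣQ = 0:
340×2.01×(T − 73.8) + 251×1.67×(T − 45.6) = 0
683.4(T − 73.8) + 419.17(T − 45.6) = 0
(683.4 + 419.17) T = 683.4×73.8 + 419.17×45.6
T = 69549 / 1102.6 = 63.1 °C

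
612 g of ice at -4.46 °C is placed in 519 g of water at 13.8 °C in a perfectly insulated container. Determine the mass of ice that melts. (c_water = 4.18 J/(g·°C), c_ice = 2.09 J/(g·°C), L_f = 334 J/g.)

Water can give up m c ΔT = 519×4.18×13.8 = 29938 J before reaching 0 °C.
Warming the ice to 0 °C takes 612×2.09×4.46 = 5704.7 J, leaving 24233 J for melting.
Melting all 612 g of ice would need 612×334 = 204408 J.
24233 J < 204408 J, so only part of the ice melts and the system sits at 0 °C.
m_melted×334 = 24233  ⇒  m_melted ≈ 72.55 g.

m_melted ≈ 72.6 g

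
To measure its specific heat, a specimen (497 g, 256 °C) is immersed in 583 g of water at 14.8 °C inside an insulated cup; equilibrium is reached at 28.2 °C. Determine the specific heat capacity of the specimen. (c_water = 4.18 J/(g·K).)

c ≈ 0.288 J/(g·K)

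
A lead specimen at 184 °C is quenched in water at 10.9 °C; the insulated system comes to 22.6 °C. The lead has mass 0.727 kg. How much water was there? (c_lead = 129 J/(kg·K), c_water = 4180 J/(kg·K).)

m ≈ 0.31 kg

Heat gained plus heat lost sum to zero:
0.727×129×(22.6 − 184) + m×4180×(22.6 − 10.9) = 0
48906 m = 15137
m = 15137/48906 ≈ 0.3095 kg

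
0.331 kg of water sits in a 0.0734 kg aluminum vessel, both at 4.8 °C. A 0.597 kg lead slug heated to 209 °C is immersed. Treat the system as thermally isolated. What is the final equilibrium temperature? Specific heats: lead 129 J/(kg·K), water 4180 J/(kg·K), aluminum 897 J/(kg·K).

With ΣQ=0 the equilibrium temperature is the m·c-weighted mean:
T_f = (77.01*209 + 1383.6*4.8 + 65.84*4.8) / (77.01 + 1383.6 + 65.84)
    = 23053 / 1526.4 ≈ 15.10 °C

T_f ≈ 15.1 °C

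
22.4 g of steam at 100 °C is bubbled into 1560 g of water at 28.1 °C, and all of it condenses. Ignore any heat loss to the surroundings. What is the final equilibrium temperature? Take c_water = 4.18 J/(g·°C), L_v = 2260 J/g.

Net heat exchanged in the isolated system is zero:
condense steam: −22.4·2260 = −50624
  condensate cools 100→T: 22.4·4.18·(T − 100) = 93.63(T − 100)
  water warms: 1560·4.18·(T − 28.1) = 6520.8(T − 28.1)
6614.4 T = 50624 + 9363.2 + 183234 = 243222
T ≈ 36.77 °C (< 100 °C, so full condensation is consistent).

T_f ≈ 36.8 °C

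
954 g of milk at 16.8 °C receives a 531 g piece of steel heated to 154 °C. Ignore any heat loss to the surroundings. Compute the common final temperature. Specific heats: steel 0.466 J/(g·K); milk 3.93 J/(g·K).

T_f ≈ 25.3 °C

Let T be the final temperature. ΣQ_i = 0:
531*0.466*(T − 154) + 954*3.93*(T − 16.8) = 0
3996.7 T = 101094
T ≈ 25.29 °C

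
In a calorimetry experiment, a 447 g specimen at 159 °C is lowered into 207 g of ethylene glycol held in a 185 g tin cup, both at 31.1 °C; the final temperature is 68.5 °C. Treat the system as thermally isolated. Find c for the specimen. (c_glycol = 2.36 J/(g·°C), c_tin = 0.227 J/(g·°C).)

c ≈ 0.49 J/(g·°C)

Heat gained plus heat lost sum to zero:
447×c×(68.5 − 159) + 207×2.36×(68.5 − 31.1) + 185×0.227×(68.5 − 31.1) = 0
-40454 c = -19841
c = -19841/-40454 ≈ 0.4905 J/(g·°C)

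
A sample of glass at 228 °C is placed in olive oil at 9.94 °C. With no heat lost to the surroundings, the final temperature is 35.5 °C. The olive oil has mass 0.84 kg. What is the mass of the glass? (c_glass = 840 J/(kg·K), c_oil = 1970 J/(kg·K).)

m ≈ 0.262 kg

Heat lost by the glass = heat gained by the oil:
m×840×(228 − 35.5) = 0.84×1970×(35.5 − 9.94)
161700 m = 42297  ⇒  m ≈ 0.2616 kg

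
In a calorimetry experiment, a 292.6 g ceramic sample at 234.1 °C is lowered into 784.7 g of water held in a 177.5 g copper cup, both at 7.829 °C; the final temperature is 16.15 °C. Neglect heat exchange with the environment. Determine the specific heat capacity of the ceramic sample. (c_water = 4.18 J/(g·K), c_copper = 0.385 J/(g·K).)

c ≈ 0.437 J/(g·K)

Taking heat into each body as positive, Σ m c ΔT = 0:
292.6×c×(16.15 − 234.1) + 784.7×4.18×(16.15 − 7.829) + 177.5×0.385×(16.15 − 7.829) = 0
-63772 c = -27862
c = -27862/-63772 ≈ 0.4369 J/(g·K)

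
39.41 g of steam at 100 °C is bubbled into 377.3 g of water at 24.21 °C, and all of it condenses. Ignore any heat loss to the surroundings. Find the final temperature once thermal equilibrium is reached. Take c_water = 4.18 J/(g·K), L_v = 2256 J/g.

Taking heat into each body as positive, Σ m c ΔT = 0:
latent heat released on condensation: 39.41·2256 = 88909
  condensed water 100 °C→T: 164.73(T − 100)
  original water: 1577.1(T − 24.21)
1741.8 T = 88909 + 16473 + 38182 = 143564
T ≈ 82.42 °C (< 100 °C, so full condensation is consistent).

T_f ≈ 82.4 °C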